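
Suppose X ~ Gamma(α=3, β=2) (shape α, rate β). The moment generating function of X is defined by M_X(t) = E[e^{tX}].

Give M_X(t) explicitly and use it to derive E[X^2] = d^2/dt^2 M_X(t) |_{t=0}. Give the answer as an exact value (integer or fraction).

E[X^2] = M^(2)(0) = 3

M_X(t) = 8/(2 - t)^3
M^(2)(t) = -96/(t^5 - 10*t^4 + 40*t^3 - 80*t^2 + 80*t - 32)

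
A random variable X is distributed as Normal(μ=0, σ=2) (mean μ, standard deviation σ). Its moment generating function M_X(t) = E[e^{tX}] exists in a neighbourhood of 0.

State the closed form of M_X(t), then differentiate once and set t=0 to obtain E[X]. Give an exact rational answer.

E[X] = dM/dt |_{t=0} = 0

M_X(t) = e^(2*t^2)
dM/dt = 4*t*e^(2*t^2)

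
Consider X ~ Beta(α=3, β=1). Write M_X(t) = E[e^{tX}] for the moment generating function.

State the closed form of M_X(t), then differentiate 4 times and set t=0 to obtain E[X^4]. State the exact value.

E[X^4] = M′′′′(0) = 3/7

M_X(t) = ₁F₁(3; 4; t)
M′(t) = 3*₁F₁(4; 5; t)/4
M′′(t) = 3*₁F₁(5; 6; t)/5
M′′′(t) = ₁F₁(6; 7; t)/2
M′′′′(t) = 3*₁F₁(7; 8; t)/7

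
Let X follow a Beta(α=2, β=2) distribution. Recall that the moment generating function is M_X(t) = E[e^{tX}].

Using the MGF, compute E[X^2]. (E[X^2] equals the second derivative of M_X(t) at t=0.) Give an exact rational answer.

E[X^2] = d^2M/dt^2 |_{t=0} = 3/10

M_X(t) = ₁F₁(2; 4; t)
dM/dt = ₁F₁(3; 5; t)/2
d^2M/dt^2 = 3*₁F₁(4; 6; t)/10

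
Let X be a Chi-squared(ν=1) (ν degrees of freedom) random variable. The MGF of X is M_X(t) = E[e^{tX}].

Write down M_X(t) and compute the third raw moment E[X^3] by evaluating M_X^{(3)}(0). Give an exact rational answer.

E[X^3] = D^3[M](0) = 15

M_X(t) = 1/√(1 - 2*t)
D^3[M](t) = -15/(8*t^3*√(1 - 2*t) - 12*t^2*√(1 - 2*t) + 6*t*√(1 - 2*t) - √(1 - 2*t))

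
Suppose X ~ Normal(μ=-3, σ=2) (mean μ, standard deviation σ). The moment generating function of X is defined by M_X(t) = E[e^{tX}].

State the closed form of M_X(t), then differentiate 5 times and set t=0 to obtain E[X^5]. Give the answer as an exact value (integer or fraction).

M_X(t) = e^(2*t^2 - 3*t)
D^5[M](t) = (1024*t^5*e^(2*t^2) - 3840*t^4*e^(2*t^2) + 8320*t^3*e^(2*t^2) - 10080*t^2*e^(2*t^2) + 6900*t*e^(2*t^2) - 2043*e^(2*t^2))*e^(-3*t)

E[X^5] = D^5[M](0) = -2043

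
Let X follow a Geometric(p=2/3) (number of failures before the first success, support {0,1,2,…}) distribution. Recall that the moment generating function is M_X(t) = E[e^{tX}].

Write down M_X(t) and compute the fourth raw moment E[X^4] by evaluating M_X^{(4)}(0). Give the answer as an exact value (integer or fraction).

M_X(t) = 2/(3*(1 - e^(t)/3))
dM/dt = 2*e^(t)/(e^(2*t) - 6*e^(t) + 9)
d^2M/dt^2 = (-2*e^(2*t) - 6*e^(t))/(e^(3*t) - 9*e^(2*t) + 27*e^(t) - 27)
d^3M/dt^3 = (2*e^(3*t) + 24*e^(2*t) + 18*e^(t))/(e^(4*t) - 12*e^(3*t) + 54*e^(2*t) - 108*e^(t) + 81)
d^4M/dt^4 = (-2*e^(4*t) - 66*e^(3*t) - 198*e^(2*t) - 54*e^(t))/(e^(5*t) - 15*e^(4*t) + 90*e^(3*t) - 270*e^(2*t) + 405*e^(t) - 243)

E[X^4] = d^4M/dt^4 |_{t=0} = 10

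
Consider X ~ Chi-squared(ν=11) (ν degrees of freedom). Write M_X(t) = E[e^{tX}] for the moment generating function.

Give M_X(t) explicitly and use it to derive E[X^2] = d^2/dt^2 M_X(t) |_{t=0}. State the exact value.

E[X^2] = M^(2)(0) = 143

M_X(t) = (1 - 2*t)^(-11/2)
M^(2)(t) = -143/(128*t^7*√(1 - 2*t) - 448*t^6*√(1 - 2*t) + 672*t^5*√(1 - 2*t) - 560*t^4*√(1 - 2*t) + 280*t^3*√(1 - 2*t) - 84*t^2*√(1 - 2*t) + 14*t*√(1 - 2*t) - √(1 - 2*t))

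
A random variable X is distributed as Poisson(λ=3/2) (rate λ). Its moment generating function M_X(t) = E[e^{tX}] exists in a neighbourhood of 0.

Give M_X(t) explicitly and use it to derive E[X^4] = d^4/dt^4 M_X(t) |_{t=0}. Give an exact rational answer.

M_X(t) = e^(3*e^(t)/2 - 3/2)
D^4[M](t) = (81*e^(4*t)*e^(3*e^(t)/2) + 324*e^(3*t)*e^(3*e^(t)/2) + 252*e^(2*t)*e^(3*e^(t)/2) + 24*e^(t)*e^(3*e^(t)/2))*e^(-3/2)/16

E[X^4] = D^4[M](0) = 681/16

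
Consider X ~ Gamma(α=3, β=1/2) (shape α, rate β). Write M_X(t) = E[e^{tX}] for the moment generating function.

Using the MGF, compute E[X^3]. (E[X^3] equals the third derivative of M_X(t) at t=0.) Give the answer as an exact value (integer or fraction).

E[X^3] = M′′′(0) = 480

M_X(t) = 1/(8*(1/2 - t)^3)
M′(t) = 6/(16*t^4 - 32*t^3 + 24*t^2 - 8*t + 1)
M′′(t) = -48/(32*t^5 - 80*t^4 + 80*t^3 - 40*t^2 + 10*t - 1)
M′′′(t) = 480/(64*t^6 - 192*t^5 + 240*t^4 - 160*t^3 + 60*t^2 - 12*t + 1)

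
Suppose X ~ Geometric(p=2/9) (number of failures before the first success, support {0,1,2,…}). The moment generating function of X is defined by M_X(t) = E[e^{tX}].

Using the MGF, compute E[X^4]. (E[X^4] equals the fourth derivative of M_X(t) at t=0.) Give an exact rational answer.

E[X^4] = M′′′′(0) = 5320

M_X(t) = 2/(9*(1 - 7*e^(t)/9))
M′(t) = 14*e^(t)/(49*e^(2*t) - 126*e^(t) + 81)
M′′(t) = (-98*e^(2*t) - 126*e^(t))/(343*e^(3*t) - 1323*e^(2*t) + 1701*e^(t) - 729)
M′′′(t) = (686*e^(3*t) + 3528*e^(2*t) + 1134*e^(t))/(2401*e^(4*t) - 12348*e^(3*t) + 23814*e^(2*t) - 20412*e^(t) + 6561)
M′′′′(t) = (-4802*e^(4*t) - 67914*e^(3*t) - 87318*e^(2*t) - 10206*e^(t))/(16807*e^(5*t) - 108045*e^(4*t) + 277830*e^(3*t) - 357210*e^(2*t) + 229635*e^(t) - 59049)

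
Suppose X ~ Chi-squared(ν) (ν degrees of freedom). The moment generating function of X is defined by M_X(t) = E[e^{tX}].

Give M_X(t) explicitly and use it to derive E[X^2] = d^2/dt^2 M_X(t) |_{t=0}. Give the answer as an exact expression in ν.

M_X(t) = (1 - 2*t)^(-ν/2)
M′(t) = -ν/(2*t*(1 - 2*t)^(ν/2) - (1 - 2*t)^(ν/2))
M′′(t) = (ν^2 + 2*ν)/(4*t^2*(1 - 2*t)^(ν/2) - 4*t*(1 - 2*t)^(ν/2) + (1 - 2*t)^(ν/2))

E[X^2] = M′′(0) = ν*(ν + 2)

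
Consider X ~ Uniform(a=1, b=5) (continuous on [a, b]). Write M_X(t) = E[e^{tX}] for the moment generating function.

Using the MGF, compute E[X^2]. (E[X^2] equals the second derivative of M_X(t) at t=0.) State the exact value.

E[X^2] = d^2M/dt^2 |_{t=0} = 31/3

M_X(t) = (e^(5*t) - e^(t))/(4*t)
dM/dt = (5*t*e^(5*t) - t*e^(t) - e^(5*t) + e^(t))/(4*t^2)
d^2M/dt^2 = (25*t^2*e^(5*t) - t^2*e^(t) - 10*t*e^(5*t) + 2*t*e^(t) + 2*e^(5*t) - 2*e^(t))/(4*t^3)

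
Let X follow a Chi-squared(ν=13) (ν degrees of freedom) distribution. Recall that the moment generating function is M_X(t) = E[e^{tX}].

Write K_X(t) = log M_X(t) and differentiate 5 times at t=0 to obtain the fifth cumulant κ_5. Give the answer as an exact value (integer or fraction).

κ_5 = K′′′′′(0) = 4992

M_X(t) = (1 - 2*t)^(-13/2)
K_X(t) = log M_X(t) = -13*log(1 - 2*t)/2
K′(t) = -13/(2*t - 1)
K′′(t) = 26/(4*t^2 - 4*t + 1)
K′′′(t) = -104/(8*t^3 - 12*t^2 + 6*t - 1)
K′′′′(t) = 624/(16*t^4 - 32*t^3 + 24*t^2 - 8*t + 1)
K′′′′′(t) = -4992/(32*t^5 - 80*t^4 + 80*t^3 - 40*t^2 + 10*t - 1)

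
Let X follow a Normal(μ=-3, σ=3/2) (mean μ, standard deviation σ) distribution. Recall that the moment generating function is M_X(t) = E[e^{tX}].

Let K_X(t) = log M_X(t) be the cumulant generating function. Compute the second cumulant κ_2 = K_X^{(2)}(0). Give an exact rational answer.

κ_2 = K′′(0) = 9/4

M_X(t) = e^(9*t^2/8 - 3*t)
K_X(t) = log M_X(t) = 9*t^2/8 - 3*t
K′(t) = 9*t/4 - 3
K′′(t) = 9/4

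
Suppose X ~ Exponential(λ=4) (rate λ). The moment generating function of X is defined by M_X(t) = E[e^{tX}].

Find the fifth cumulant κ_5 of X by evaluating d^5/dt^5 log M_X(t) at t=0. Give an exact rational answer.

κ_5 = K^(5)(0) = 3/128

M_X(t) = 4/(4 - t)
K_X(t) = log M_X(t) = -log(4 - t) + 2*log(2)
K^(5)(t) = -24/(t^5 - 20*t^4 + 160*t^3 - 640*t^2 + 1280*t - 1024)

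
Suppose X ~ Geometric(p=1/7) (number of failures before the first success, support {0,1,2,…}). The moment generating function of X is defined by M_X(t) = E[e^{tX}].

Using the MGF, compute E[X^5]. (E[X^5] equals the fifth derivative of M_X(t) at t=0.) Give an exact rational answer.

E[X^5] = D^5[M](0) = 1277646

M_X(t) = 1/(7*(1 - 6*e^(t)/7))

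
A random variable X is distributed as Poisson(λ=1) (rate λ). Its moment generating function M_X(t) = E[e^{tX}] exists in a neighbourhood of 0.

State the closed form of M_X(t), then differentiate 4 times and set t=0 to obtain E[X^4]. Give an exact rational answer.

M_X(t) = e^(e^(t) - 1)
dM/dt = e^(-1)*e^(t)*e^(e^(t))
d^2M/dt^2 = (e^(2*t)*e^(e^(t)) + e^(t)*e^(e^(t)))*e^(-1)
d^3M/dt^3 = (e^(3*t)*e^(e^(t)) + 3*e^(2*t)*e^(e^(t)) + e^(t)*e^(e^(t)))*e^(-1)
d^4M/dt^4 = (e^(4*t)*e^(e^(t)) + 6*e^(3*t)*e^(e^(t)) + 7*e^(2*t)*e^(e^(t)) + e^(t)*e^(e^(t)))*e^(-1)

E[X^4] = d^4M/dt^4 |_{t=0} = 15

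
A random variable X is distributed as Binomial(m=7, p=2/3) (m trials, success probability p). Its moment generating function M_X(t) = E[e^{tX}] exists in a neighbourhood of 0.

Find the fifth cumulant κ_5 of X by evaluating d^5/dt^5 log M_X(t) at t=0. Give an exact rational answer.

M_X(t) = (2*e^(t)/3 + 1/3)^7
K_X(t) = log M_X(t) = 7*log(2*e^(t)/3 + 1/3)
K′(t) = 14*e^(t)/(2*e^(t) + 1)
K′′(t) = 14*e^(t)/(4*e^(2*t) + 4*e^(t) + 1)
K′′′(t) = (-28*e^(2*t) + 14*e^(t))/(8*e^(3*t) + 12*e^(2*t) + 6*e^(t) + 1)
K′′′′(t) = (56*e^(3*t) - 112*e^(2*t) + 14*e^(t))/(16*e^(4*t) + 32*e^(3*t) + 24*e^(2*t) + 8*e^(t) + 1)
K′′′′′(t) = (-112*e^(4*t) + 616*e^(3*t) - 308*e^(2*t) + 14*e^(t))/(32*e^(5*t) + 80*e^(4*t) + 80*e^(3*t) + 40*e^(2*t) + 10*e^(t) + 1)

κ_5 = K′′′′′(0) = 70/81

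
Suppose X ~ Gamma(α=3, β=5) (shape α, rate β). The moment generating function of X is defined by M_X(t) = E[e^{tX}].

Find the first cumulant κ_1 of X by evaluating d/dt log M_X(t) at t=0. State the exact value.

κ_1 = dK/dt |_{t=0} = 3/5

M_X(t) = 125/(5 - t)^3
K_X(t) = log M_X(t) = -3*log(5 - t) + 3*log(5)
dK/dt = -3/(t - 5)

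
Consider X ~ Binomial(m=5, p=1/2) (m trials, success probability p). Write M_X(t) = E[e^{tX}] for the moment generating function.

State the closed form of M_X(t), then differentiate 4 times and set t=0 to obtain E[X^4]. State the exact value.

M_X(t) = (e^(t)/2 + 1/2)^5
D^4[M](t) = 625*e^(5*t)/32 + 40*e^(4*t) + 405*e^(3*t)/16 + 5*e^(2*t) + 5*e^(t)/32

E[X^4] = D^4[M](0) = 90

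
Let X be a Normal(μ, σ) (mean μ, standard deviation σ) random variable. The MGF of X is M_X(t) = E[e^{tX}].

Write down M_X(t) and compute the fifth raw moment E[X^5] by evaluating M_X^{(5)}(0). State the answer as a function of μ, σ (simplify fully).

M_X(t) = e^(μ*t + σ^2*t^2/2)

E[X^5] = M^(5)(0) = μ*(μ^4 + 10*μ^2*σ^2 + 15*σ^4)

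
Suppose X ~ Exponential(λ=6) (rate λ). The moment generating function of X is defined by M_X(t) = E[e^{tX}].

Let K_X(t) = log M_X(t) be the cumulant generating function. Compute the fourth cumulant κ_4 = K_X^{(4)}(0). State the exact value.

M_X(t) = 6/(6 - t)
K_X(t) = log M_X(t) = -log(6 - t) + log(6)
K^(4)(t) = 6/(t^4 - 24*t^3 + 216*t^2 - 864*t + 1296)

κ_4 = K^(4)(0) = 1/216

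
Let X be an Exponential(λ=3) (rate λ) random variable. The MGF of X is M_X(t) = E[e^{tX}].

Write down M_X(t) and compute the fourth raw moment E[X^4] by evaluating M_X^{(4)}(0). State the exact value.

E[X^4] = M^(4)(0) = 8/27

M_X(t) = 3/(3 - t)
M^(4)(t) = -72/(t^5 - 15*t^4 + 90*t^3 - 270*t^2 + 405*t - 243)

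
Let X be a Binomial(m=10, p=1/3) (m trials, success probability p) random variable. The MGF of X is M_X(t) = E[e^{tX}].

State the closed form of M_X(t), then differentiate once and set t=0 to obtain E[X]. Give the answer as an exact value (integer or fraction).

E[X] = D[M](0) = 10/3

M_X(t) = (e^(t)/3 + 2/3)^10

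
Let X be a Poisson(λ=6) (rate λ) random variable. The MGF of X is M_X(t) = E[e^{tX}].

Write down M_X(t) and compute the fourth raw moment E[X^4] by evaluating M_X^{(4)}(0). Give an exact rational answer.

M_X(t) = e^(6*e^(t) - 6)
M′(t) = 6*e^(-6)*e^(t)*e^(6*e^(t))
M′′(t) = (36*e^(2*t)*e^(6*e^(t)) + 6*e^(t)*e^(6*e^(t)))*e^(-6)
M′′′(t) = (216*e^(3*t)*e^(6*e^(t)) + 108*e^(2*t)*e^(6*e^(t)) + 6*e^(t)*e^(6*e^(t)))*e^(-6)
M′′′′(t) = (1296*e^(4*t)*e^(6*e^(t)) + 1296*e^(3*t)*e^(6*e^(t)) + 252*e^(2*t)*e^(6*e^(t)) + 6*e^(t)*e^(6*e^(t)))*e^(-6)

E[X^4] = M′′′′(0) = 2850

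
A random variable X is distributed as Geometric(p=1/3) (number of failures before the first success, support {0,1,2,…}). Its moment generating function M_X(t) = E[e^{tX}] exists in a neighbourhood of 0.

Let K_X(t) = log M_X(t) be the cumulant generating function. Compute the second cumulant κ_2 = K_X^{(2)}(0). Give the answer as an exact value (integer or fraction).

M_X(t) = 1/(3*(1 - 2*e^(t)/3))
K_X(t) = log M_X(t) = -log(1 - 2*e^(t)/3) - log(3)
D^2[K](t) = 6*e^(t)/(4*e^(2*t) - 12*e^(t) + 9)

κ_2 = D^2[K](0) = 6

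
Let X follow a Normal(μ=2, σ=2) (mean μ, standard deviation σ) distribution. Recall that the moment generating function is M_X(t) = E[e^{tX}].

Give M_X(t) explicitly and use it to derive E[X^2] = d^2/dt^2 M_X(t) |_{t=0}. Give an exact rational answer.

M_X(t) = e^(2*t^2 + 2*t)
M′(t) = 4*t*e^(2*t)*e^(2*t^2) + 2*e^(2*t)*e^(2*t^2)
M′′(t) = 16*t^2*e^(2*t)*e^(2*t^2) + 16*t*e^(2*t)*e^(2*t^2) + 8*e^(2*t)*e^(2*t^2)

E[X^2] = M′′(0) = 8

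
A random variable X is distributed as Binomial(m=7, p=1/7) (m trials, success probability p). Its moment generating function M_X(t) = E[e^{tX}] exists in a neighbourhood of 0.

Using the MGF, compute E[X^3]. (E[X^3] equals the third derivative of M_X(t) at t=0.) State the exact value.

M_X(t) = (e^(t)/7 + 6/7)^7
M′(t) = e^(7*t)/117649 + 36*e^(6*t)/117649 + 540*e^(5*t)/117649 + 4320*e^(4*t)/117649 + 19440*e^(3*t)/117649 + 46656*e^(2*t)/117649 + 46656*e^(t)/117649
M′′(t) = e^(7*t)/16807 + 216*e^(6*t)/117649 + 2700*e^(5*t)/117649 + 17280*e^(4*t)/117649 + 58320*e^(3*t)/117649 + 93312*e^(2*t)/117649 + 46656*e^(t)/117649
M′′′(t) = e^(7*t)/2401 + 1296*e^(6*t)/117649 + 13500*e^(5*t)/117649 + 69120*e^(4*t)/117649 + 174960*e^(3*t)/117649 + 186624*e^(2*t)/117649 + 46656*e^(t)/117649

E[X^3] = M′′′(0) = 205/49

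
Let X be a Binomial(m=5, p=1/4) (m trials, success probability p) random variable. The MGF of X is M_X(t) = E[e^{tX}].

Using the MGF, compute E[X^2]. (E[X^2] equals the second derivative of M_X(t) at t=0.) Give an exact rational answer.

M_X(t) = (e^(t)/4 + 3/4)^5
M′(t) = 5*e^(5*t)/1024 + 15*e^(4*t)/256 + 135*e^(3*t)/512 + 135*e^(2*t)/256 + 405*e^(t)/1024
M′′(t) = 25*e^(5*t)/1024 + 15*e^(4*t)/64 + 405*e^(3*t)/512 + 135*e^(2*t)/128 + 405*e^(t)/1024

E[X^2] = M′′(0) = 5/2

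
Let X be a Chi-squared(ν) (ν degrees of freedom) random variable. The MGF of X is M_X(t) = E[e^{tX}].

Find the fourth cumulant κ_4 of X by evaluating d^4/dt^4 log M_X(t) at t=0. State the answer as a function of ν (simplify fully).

κ_4 = d^4K/dt^4 |_{t=0} = 48*ν

M_X(t) = (1 - 2*t)^(-ν/2)
K_X(t) = log M_X(t) = -ν*log(1 - 2*t)/2
dK/dt = -ν/(2*t - 1)
d^2K/dt^2 = 2*ν/(4*t^2 - 4*t + 1)
d^3K/dt^3 = -8*ν/(8*t^3 - 12*t^2 + 6*t - 1)
d^4K/dt^4 = 48*ν/(16*t^4 - 32*t^3 + 24*t^2 - 8*t + 1)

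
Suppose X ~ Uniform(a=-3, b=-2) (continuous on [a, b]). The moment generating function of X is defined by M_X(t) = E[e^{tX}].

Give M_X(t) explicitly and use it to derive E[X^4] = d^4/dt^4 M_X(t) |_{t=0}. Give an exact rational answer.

M_X(t) = (e^(-2*t) - e^(-3*t))/t
D^4[M](t) = (16*t^4*e^(t) - 81*t^4 + 32*t^3*e^(t) - 108*t^3 + 48*t^2*e^(t) - 108*t^2 + 48*t*e^(t) - 72*t + 24*e^(t) - 24)*e^(-3*t)/t^5

E[X^4] = D^4[M](0) = 211/5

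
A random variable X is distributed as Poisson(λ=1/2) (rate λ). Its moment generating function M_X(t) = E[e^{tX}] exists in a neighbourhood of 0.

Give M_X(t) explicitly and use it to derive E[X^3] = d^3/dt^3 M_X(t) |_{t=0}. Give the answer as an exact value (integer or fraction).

E[X^3] = d^3M/dt^3 |_{t=0} = 11/8

M_X(t) = e^(e^(t)/2 - 1/2)
dM/dt = e^(-1/2)*e^(t)*e^(e^(t)/2)/2
d^2M/dt^2 = (e^(2*t)*e^(e^(t)/2) + 2*e^(t)*e^(e^(t)/2))*e^(-1/2)/4
d^3M/dt^3 = (e^(3*t)*e^(e^(t)/2) + 6*e^(2*t)*e^(e^(t)/2) + 4*e^(t)*e^(e^(t)/2))*e^(-1/2)/8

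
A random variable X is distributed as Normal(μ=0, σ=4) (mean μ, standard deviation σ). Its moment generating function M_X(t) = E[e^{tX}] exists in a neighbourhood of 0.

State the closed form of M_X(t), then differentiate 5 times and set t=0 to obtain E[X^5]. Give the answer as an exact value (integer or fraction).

E[X^5] = M′′′′′(0) = 0

M_X(t) = e^(8*t^2)
M′(t) = 16*t*e^(8*t^2)
M′′(t) = 256*t^2*e^(8*t^2) + 16*e^(8*t^2)
M′′′(t) = 4096*t^3*e^(8*t^2) + 768*t*e^(8*t^2)
M′′′′(t) = 65536*t^4*e^(8*t^2) + 24576*t^2*e^(8*t^2) + 768*e^(8*t^2)
M′′′′′(t) = 1048576*t^5*e^(8*t^2) + 655360*t^3*e^(8*t^2) + 61440*t*e^(8*t^2)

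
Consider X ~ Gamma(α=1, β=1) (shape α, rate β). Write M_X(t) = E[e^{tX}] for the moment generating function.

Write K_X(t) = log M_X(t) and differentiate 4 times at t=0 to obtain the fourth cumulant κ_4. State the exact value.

M_X(t) = 1/(1 - t)
K_X(t) = log M_X(t) = -log(1 - t)
D^4[K](t) = 6/(t^4 - 4*t^3 + 6*t^2 - 4*t + 1)

κ_4 = D^4[K](0) = 6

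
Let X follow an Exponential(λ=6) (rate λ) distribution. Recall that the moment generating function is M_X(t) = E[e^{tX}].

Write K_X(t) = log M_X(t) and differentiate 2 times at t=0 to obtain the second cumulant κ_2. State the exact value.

κ_2 = K^(2)(0) = 1/36

M_X(t) = 6/(6 - t)
K_X(t) = log M_X(t) = -log(6 - t) + log(6)
K^(2)(t) = 1/(t^2 - 12*t + 36)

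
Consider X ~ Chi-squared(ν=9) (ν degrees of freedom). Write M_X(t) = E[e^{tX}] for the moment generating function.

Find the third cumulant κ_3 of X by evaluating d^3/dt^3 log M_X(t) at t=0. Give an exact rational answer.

M_X(t) = (1 - 2*t)^(-9/2)
K_X(t) = log M_X(t) = -9*log(1 - 2*t)/2
K′(t) = -9/(2*t - 1)
K′′(t) = 18/(4*t^2 - 4*t + 1)
K′′′(t) = -72/(8*t^3 - 12*t^2 + 6*t - 1)

κ_3 = K′′′(0) = 72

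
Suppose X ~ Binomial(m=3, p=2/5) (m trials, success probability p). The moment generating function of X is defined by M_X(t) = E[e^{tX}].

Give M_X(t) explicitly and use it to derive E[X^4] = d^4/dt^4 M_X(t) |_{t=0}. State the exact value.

M_X(t) = (2*e^(t)/5 + 3/5)^3
M′(t) = 24*e^(3*t)/125 + 72*e^(2*t)/125 + 54*e^(t)/125
M′′(t) = 72*e^(3*t)/125 + 144*e^(2*t)/125 + 54*e^(t)/125
M′′′(t) = 216*e^(3*t)/125 + 288*e^(2*t)/125 + 54*e^(t)/125
M′′′′(t) = 648*e^(3*t)/125 + 576*e^(2*t)/125 + 54*e^(t)/125

E[X^4] = M′′′′(0) = 1278/125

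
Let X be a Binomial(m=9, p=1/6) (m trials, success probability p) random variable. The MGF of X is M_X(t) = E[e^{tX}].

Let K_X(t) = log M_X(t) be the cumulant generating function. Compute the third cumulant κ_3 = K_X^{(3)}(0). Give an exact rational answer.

M_X(t) = (e^(t)/6 + 5/6)^9
K_X(t) = log M_X(t) = 9*log(e^(t)/6 + 5/6)
K^(3)(t) = (-45*e^(2*t) + 225*e^(t))/(e^(3*t) + 15*e^(2*t) + 75*e^(t) + 125)

κ_3 = K^(3)(0) = 5/6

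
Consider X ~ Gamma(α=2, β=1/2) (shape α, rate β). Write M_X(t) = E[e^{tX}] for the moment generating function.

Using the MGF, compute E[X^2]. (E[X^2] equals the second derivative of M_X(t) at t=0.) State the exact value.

E[X^2] = d^2M/dt^2 |_{t=0} = 24

M_X(t) = 1/(4*(1/2 - t)^2)
dM/dt = -4/(8*t^3 - 12*t^2 + 6*t - 1)
d^2M/dt^2 = 24/(16*t^4 - 32*t^3 + 24*t^2 - 8*t + 1)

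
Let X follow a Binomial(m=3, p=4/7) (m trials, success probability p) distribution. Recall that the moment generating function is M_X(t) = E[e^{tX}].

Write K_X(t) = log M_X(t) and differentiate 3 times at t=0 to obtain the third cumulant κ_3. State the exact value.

κ_3 = K′′′(0) = -36/343

M_X(t) = (4*e^(t)/7 + 3/7)^3
K_X(t) = log M_X(t) = 3*log(4*e^(t)/7 + 3/7)
K′(t) = 12*e^(t)/(4*e^(t) + 3)
K′′(t) = 36*e^(t)/(16*e^(2*t) + 24*e^(t) + 9)
K′′′(t) = (-144*e^(2*t) + 108*e^(t))/(64*e^(3*t) + 144*e^(2*t) + 108*e^(t) + 27)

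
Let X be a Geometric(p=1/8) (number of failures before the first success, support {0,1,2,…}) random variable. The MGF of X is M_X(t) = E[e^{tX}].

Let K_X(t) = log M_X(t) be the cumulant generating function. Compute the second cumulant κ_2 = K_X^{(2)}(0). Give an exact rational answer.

κ_2 = d^2K/dt^2 |_{t=0} = 56

M_X(t) = 1/(8*(1 - 7*e^(t)/8))
K_X(t) = log M_X(t) = -log(1 - 7*e^(t)/8) - 3*log(2)
dK/dt = -7*e^(t)/(7*e^(t) - 8)
d^2K/dt^2 = 56*e^(t)/(49*e^(2*t) - 112*e^(t) + 64)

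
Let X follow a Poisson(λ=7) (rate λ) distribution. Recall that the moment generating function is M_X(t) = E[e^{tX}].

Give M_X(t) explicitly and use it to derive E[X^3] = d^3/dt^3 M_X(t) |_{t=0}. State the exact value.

E[X^3] = M′′′(0) = 497

M_X(t) = e^(7*e^(t) - 7)
M′(t) = 7*e^(-7)*e^(t)*e^(7*e^(t))
M′′(t) = (49*e^(2*t)*e^(7*e^(t)) + 7*e^(t)*e^(7*e^(t)))*e^(-7)
M′′′(t) = (343*e^(3*t)*e^(7*e^(t)) + 147*e^(2*t)*e^(7*e^(t)) + 7*e^(t)*e^(7*e^(t)))*e^(-7)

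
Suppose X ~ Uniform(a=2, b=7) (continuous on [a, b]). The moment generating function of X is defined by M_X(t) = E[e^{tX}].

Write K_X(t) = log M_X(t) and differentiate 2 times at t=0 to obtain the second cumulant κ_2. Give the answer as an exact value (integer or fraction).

κ_2 = D^2[K](0) = 25/12

M_X(t) = (e^(7*t) - e^(2*t))/(5*t)
K_X(t) = log M_X(t) = -log(t) + log(e^(7*t) - e^(2*t)) - log(5)
D^2[K](t) = (-25*t^2*e^(5*t) + e^(10*t) - 2*e^(5*t) + 1)/(t^2*e^(10*t) - 2*t^2*e^(5*t) + t^2)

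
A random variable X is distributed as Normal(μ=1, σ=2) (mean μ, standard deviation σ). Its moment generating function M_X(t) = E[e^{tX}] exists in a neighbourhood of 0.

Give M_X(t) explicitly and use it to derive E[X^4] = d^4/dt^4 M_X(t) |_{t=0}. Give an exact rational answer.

E[X^4] = d^4M/dt^4 |_{t=0} = 73

M_X(t) = e^(2*t^2 + t)
dM/dt = 4*t*e^(t)*e^(2*t^2) + e^(t)*e^(2*t^2)
d^2M/dt^2 = 16*t^2*e^(t)*e^(2*t^2) + 8*t*e^(t)*e^(2*t^2) + 5*e^(t)*e^(2*t^2)
d^3M/dt^3 = 64*t^3*e^(t)*e^(2*t^2) + 48*t^2*e^(t)*e^(2*t^2) + 60*t*e^(t)*e^(2*t^2) + 13*e^(t)*e^(2*t^2)
d^4M/dt^4 = 256*t^4*e^(t)*e^(2*t^2) + 256*t^3*e^(t)*e^(2*t^2) + 480*t^2*e^(t)*e^(2*t^2) + 208*t*e^(t)*e^(2*t^2) + 73*e^(t)*e^(2*t^2)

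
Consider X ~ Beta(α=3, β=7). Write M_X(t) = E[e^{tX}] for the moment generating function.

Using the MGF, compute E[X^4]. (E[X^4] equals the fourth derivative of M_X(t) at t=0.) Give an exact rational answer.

E[X^4] = d^4M/dt^4 |_{t=0} = 3/143

M_X(t) = ₁F₁(3; 10; t)
dM/dt = 3*₁F₁(4; 11; t)/10
d^2M/dt^2 = 6*₁F₁(5; 12; t)/55
d^3M/dt^3 = ₁F₁(6; 13; t)/22
d^4M/dt^4 = 3*₁F₁(7; 14; t)/143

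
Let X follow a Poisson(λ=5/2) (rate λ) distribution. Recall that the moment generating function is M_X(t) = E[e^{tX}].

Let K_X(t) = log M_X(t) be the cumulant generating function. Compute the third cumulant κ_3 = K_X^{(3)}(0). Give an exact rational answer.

M_X(t) = e^(5*e^(t)/2 - 5/2)
K_X(t) = log M_X(t) = 5*e^(t)/2 - 5/2
K^(3)(t) = 5*e^(t)/2

κ_3 = K^(3)(0) = 5/2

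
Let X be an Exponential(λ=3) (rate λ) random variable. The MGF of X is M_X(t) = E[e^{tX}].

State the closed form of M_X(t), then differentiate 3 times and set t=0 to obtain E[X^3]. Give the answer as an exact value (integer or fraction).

M_X(t) = 3/(3 - t)
dM/dt = 3/(t^2 - 6*t + 9)
d^2M/dt^2 = -6/(t^3 - 9*t^2 + 27*t - 27)
d^3M/dt^3 = 18/(t^4 - 12*t^3 + 54*t^2 - 108*t + 81)

E[X^3] = d^3M/dt^3 |_{t=0} = 2/9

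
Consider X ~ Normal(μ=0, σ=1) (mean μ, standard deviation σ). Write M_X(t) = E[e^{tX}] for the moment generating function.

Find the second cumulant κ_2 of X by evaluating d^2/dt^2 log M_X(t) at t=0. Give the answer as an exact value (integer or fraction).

κ_2 = d^2K/dt^2 |_{t=0} = 1

M_X(t) = e^(t^2/2)
K_X(t) = log M_X(t) = t^2/2
dK/dt = t
d^2K/dt^2 = 1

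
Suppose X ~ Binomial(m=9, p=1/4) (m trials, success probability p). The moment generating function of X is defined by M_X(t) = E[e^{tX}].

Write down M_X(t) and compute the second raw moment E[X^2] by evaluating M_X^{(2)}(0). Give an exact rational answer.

M_X(t) = (e^(t)/4 + 3/4)^9

E[X^2] = D^2[M](0) = 27/4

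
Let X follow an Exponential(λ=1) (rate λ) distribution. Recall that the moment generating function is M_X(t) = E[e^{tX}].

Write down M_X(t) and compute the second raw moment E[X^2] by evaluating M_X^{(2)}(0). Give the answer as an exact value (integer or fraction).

E[X^2] = D^2[M](0) = 2

M_X(t) = 1/(1 - t)
D^2[M](t) = -2/(t^3 - 3*t^2 + 3*t - 1)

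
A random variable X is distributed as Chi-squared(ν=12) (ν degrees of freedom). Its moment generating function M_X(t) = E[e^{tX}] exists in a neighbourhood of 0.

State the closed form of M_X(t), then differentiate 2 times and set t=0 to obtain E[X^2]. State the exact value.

E[X^2] = M′′(0) = 168

M_X(t) = (1 - 2*t)^(-6)
M′(t) = -12/(128*t^7 - 448*t^6 + 672*t^5 - 560*t^4 + 280*t^3 - 84*t^2 + 14*t - 1)
M′′(t) = 168/(256*t^8 - 1024*t^7 + 1792*t^6 - 1792*t^5 + 1120*t^4 - 448*t^3 + 112*t^2 - 16*t + 1)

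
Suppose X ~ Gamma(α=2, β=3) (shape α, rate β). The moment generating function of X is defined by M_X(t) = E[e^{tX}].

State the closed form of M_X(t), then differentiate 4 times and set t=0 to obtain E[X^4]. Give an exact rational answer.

M_X(t) = 9/(3 - t)^2
D^4[M](t) = 1080/(t^6 - 18*t^5 + 135*t^4 - 540*t^3 + 1215*t^2 - 1458*t + 729)

E[X^4] = D^4[M](0) = 40/27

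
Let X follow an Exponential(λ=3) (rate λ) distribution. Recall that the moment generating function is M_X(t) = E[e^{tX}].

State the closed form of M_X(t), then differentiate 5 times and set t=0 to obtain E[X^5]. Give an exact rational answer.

E[X^5] = M^(5)(0) = 40/81

M_X(t) = 3/(3 - t)
M^(5)(t) = 360/(t^6 - 18*t^5 + 135*t^4 - 540*t^3 + 1215*t^2 - 1458*t + 729)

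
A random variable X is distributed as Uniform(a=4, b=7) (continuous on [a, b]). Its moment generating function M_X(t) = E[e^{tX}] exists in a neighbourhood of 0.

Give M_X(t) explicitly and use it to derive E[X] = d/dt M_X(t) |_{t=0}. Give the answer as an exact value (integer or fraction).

M_X(t) = (e^(7*t) - e^(4*t))/(3*t)
M′(t) = (7*t*e^(7*t) - 4*t*e^(4*t) - e^(7*t) + e^(4*t))/(3*t^2)

E[X] = M′(0) = 11/2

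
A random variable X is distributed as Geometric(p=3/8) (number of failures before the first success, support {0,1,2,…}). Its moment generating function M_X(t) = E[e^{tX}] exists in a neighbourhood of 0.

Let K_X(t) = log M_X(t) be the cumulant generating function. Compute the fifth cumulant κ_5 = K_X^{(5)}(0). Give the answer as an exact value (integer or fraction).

κ_5 = D^5[K](0) = 84760/81

M_X(t) = 3/(8*(1 - 5*e^(t)/8))
K_X(t) = log M_X(t) = -log(1 - 5*e^(t)/8) - 3*log(2) + log(3)
D^5[K](t) = (-5000*e^(4*t) - 88000*e^(3*t) - 140800*e^(2*t) - 20480*e^(t))/(3125*e^(5*t) - 25000*e^(4*t) + 80000*e^(3*t) - 128000*e^(2*t) + 102400*e^(t) - 32768)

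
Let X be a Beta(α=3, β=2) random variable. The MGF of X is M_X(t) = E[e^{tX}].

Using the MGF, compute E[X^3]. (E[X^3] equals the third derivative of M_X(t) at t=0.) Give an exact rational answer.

M_X(t) = ₁F₁(3; 5; t)
dM/dt = 3*₁F₁(4; 6; t)/5
d^2M/dt^2 = 2*₁F₁(5; 7; t)/5
d^3M/dt^3 = 2*₁F₁(6; 8; t)/7

E[X^3] = d^3M/dt^3 |_{t=0} = 2/7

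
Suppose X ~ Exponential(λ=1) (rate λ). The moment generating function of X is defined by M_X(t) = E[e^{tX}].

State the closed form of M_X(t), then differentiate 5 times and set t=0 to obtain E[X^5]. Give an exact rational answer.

M_X(t) = 1/(1 - t)
M′(t) = 1/(t^2 - 2*t + 1)
M′′(t) = -2/(t^3 - 3*t^2 + 3*t - 1)
M′′′(t) = 6/(t^4 - 4*t^3 + 6*t^2 - 4*t + 1)
M′′′′(t) = -24/(t^5 - 5*t^4 + 10*t^3 - 10*t^2 + 5*t - 1)
M′′′′′(t) = 120/(t^6 - 6*t^5 + 15*t^4 - 20*t^3 + 15*t^2 - 6*t + 1)

E[X^5] = M′′′′′(0) = 120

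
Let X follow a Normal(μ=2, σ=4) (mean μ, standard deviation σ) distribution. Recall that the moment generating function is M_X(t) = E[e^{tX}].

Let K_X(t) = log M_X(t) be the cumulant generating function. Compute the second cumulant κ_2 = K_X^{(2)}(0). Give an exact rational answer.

M_X(t) = e^(8*t^2 + 2*t)
K_X(t) = log M_X(t) = 8*t^2 + 2*t
K′(t) = 16*t + 2
K′′(t) = 16

κ_2 = K′′(0) = 16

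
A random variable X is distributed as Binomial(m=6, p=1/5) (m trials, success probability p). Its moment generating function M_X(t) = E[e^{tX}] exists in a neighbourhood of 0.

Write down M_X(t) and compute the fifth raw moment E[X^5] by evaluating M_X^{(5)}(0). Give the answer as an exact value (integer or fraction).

E[X^5] = M′′′′′(0) = 30744/625

M_X(t) = (e^(t)/5 + 4/5)^6
M′(t) = 6*e^(6*t)/15625 + 24*e^(5*t)/3125 + 192*e^(4*t)/3125 + 768*e^(3*t)/3125 + 1536*e^(2*t)/3125 + 6144*e^(t)/15625
M′′(t) = 36*e^(6*t)/15625 + 24*e^(5*t)/625 + 768*e^(4*t)/3125 + 2304*e^(3*t)/3125 + 3072*e^(2*t)/3125 + 6144*e^(t)/15625
M′′′(t) = 216*e^(6*t)/15625 + 24*e^(5*t)/125 + 3072*e^(4*t)/3125 + 6912*e^(3*t)/3125 + 6144*e^(2*t)/3125 + 6144*e^(t)/15625
M′′′′(t) = 1296*e^(6*t)/15625 + 24*e^(5*t)/25 + 12288*e^(4*t)/3125 + 20736*e^(3*t)/3125 + 12288*e^(2*t)/3125 + 6144*e^(t)/15625
M′′′′′(t) = 7776*e^(6*t)/15625 + 24*e^(5*t)/5 + 49152*e^(4*t)/3125 + 62208*e^(3*t)/3125 + 24576*e^(2*t)/3125 + 6144*e^(t)/15625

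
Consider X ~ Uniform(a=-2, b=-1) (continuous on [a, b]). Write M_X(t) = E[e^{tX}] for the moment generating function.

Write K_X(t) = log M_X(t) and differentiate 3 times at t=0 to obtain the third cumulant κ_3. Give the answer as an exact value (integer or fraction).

M_X(t) = (e^(-t) - e^(-2*t))/t
K_X(t) = log M_X(t) = -log(t) + log(e^(-t) - e^(-2*t))
dK/dt = (-t*e^(t) + 2*t - e^(t) + 1)/(t*e^(t) - t)
d^2K/dt^2 = (-t^2*e^(t) + e^(2*t) - 2*e^(t) + 1)/(t^2*e^(2*t) - 2*t^2*e^(t) + t^2)
d^3K/dt^3 = (t^3*e^(2*t) + t^3*e^(t) - 2*e^(3*t) + 6*e^(2*t) - 6*e^(t) + 2)/(t^3*e^(3*t) - 3*t^3*e^(2*t) + 3*t^3*e^(t) - t^3)

κ_3 = d^3K/dt^3 |_{t=0} = 0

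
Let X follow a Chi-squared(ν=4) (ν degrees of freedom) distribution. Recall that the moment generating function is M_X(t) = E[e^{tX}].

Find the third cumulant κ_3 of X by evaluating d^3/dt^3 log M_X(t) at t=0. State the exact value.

M_X(t) = (1 - 2*t)^(-2)
K_X(t) = log M_X(t) = -2*log(1 - 2*t)
K^(3)(t) = -32/(8*t^3 - 12*t^2 + 6*t - 1)

κ_3 = K^(3)(0) = 32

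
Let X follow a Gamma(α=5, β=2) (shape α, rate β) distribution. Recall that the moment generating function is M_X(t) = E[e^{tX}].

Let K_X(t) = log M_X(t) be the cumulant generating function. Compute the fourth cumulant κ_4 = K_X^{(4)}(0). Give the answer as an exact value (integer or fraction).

M_X(t) = 32/(2 - t)^5
K_X(t) = log M_X(t) = -5*log(2 - t) + 5*log(2)
K^(4)(t) = 30/(t^4 - 8*t^3 + 24*t^2 - 32*t + 16)

κ_4 = K^(4)(0) = 15/8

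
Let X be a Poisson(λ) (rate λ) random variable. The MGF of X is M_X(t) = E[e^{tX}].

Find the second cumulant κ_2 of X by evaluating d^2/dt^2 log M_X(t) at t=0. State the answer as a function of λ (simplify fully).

M_X(t) = e^(λ*(e^(t) - 1))
K_X(t) = log M_X(t) = λ*(e^(t) - 1)
K^(2)(t) = λ*e^(t)

κ_2 = K^(2)(0) = λ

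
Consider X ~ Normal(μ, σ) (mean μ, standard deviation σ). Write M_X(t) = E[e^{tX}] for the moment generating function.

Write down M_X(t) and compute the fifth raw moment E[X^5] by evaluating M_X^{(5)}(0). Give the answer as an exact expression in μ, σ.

E[X^5] = M^(5)(0) = μ*(μ^4 + 10*μ^2*σ^2 + 15*σ^4)

M_X(t) = e^(μ*t + σ^2*t^2/2)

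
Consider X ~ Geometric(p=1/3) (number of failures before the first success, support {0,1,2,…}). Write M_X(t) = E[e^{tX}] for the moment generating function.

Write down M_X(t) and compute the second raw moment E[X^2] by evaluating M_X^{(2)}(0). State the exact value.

M_X(t) = 1/(3*(1 - 2*e^(t)/3))
M^(2)(t) = (-4*e^(2*t) - 6*e^(t))/(8*e^(3*t) - 36*e^(2*t) + 54*e^(t) - 27)

E[X^2] = M^(2)(0) = 10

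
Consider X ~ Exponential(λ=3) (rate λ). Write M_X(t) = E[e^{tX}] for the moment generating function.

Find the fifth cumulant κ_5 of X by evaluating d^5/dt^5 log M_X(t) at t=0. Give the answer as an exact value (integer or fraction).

M_X(t) = 3/(3 - t)
K_X(t) = log M_X(t) = -log(3 - t) + log(3)
D^5[K](t) = -24/(t^5 - 15*t^4 + 90*t^3 - 270*t^2 + 405*t - 243)

κ_5 = D^5[K](0) = 8/81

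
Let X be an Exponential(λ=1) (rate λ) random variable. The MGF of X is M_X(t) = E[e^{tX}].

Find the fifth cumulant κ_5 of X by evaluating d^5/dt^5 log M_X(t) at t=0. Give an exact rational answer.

M_X(t) = 1/(1 - t)
K_X(t) = log M_X(t) = -log(1 - t)
K′(t) = -1/(t - 1)
K′′(t) = 1/(t^2 - 2*t + 1)
K′′′(t) = -2/(t^3 - 3*t^2 + 3*t - 1)
K′′′′(t) = 6/(t^4 - 4*t^3 + 6*t^2 - 4*t + 1)
K′′′′′(t) = -24/(t^5 - 5*t^4 + 10*t^3 - 10*t^2 + 5*t - 1)

κ_5 = K′′′′′(0) = 24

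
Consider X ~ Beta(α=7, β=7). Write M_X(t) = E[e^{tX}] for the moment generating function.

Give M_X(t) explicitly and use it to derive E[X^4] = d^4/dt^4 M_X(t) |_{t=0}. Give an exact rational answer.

E[X^4] = M^(4)(0) = 3/34

M_X(t) = ₁F₁(7; 14; t)
M^(4)(t) = 3*₁F₁(11; 18; t)/34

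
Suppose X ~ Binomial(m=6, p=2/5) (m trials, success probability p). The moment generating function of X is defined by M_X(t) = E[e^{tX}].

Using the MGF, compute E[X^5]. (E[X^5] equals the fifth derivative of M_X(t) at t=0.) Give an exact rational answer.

E[X^5] = d^5M/dt^5 |_{t=0} = 228708/625

M_X(t) = (2*e^(t)/5 + 3/5)^6
dM/dt = 384*e^(6*t)/15625 + 576*e^(5*t)/3125 + 1728*e^(4*t)/3125 + 2592*e^(3*t)/3125 + 1944*e^(2*t)/3125 + 2916*e^(t)/15625
d^2M/dt^2 = 2304*e^(6*t)/15625 + 576*e^(5*t)/625 + 6912*e^(4*t)/3125 + 7776*e^(3*t)/3125 + 3888*e^(2*t)/3125 + 2916*e^(t)/15625
d^3M/dt^3 = 13824*e^(6*t)/15625 + 576*e^(5*t)/125 + 27648*e^(4*t)/3125 + 23328*e^(3*t)/3125 + 7776*e^(2*t)/3125 + 2916*e^(t)/15625
d^4M/dt^4 = 82944*e^(6*t)/15625 + 576*e^(5*t)/25 + 110592*e^(4*t)/3125 + 69984*e^(3*t)/3125 + 15552*e^(2*t)/3125 + 2916*e^(t)/15625
d^5M/dt^5 = 497664*e^(6*t)/15625 + 576*e^(5*t)/5 + 442368*e^(4*t)/3125 + 209952*e^(3*t)/3125 + 31104*e^(2*t)/3125 + 2916*e^(t)/15625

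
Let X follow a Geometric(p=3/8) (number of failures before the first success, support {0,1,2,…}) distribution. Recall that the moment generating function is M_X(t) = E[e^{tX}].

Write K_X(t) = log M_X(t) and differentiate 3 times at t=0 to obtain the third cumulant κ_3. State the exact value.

κ_3 = K^(3)(0) = 520/27

M_X(t) = 3/(8*(1 - 5*e^(t)/8))
K_X(t) = log M_X(t) = -log(1 - 5*e^(t)/8) - 3*log(2) + log(3)
K^(3)(t) = (-200*e^(2*t) - 320*e^(t))/(125*e^(3*t) - 600*e^(2*t) + 960*e^(t) - 512)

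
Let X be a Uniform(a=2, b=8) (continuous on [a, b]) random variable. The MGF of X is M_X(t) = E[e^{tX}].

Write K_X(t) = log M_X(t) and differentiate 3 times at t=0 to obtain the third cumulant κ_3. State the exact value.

κ_3 = d^3K/dt^3 |_{t=0} = 0

M_X(t) = (e^(8*t) - e^(2*t))/(6*t)
K_X(t) = log M_X(t) = -log(t) + log(e^(8*t) - e^(2*t)) - log(6)
dK/dt = (8*t*e^(6*t) - 2*t - e^(6*t) + 1)/(t*e^(6*t) - t)
d^2K/dt^2 = (-36*t^2*e^(6*t) + e^(12*t) - 2*e^(6*t) + 1)/(t^2*e^(12*t) - 2*t^2*e^(6*t) + t^2)
d^3K/dt^3 = (216*t^3*e^(12*t) + 216*t^3*e^(6*t) - 2*e^(18*t) + 6*e^(12*t) - 6*e^(6*t) + 2)/(t^3*e^(18*t) - 3*t^3*e^(12*t) + 3*t^3*e^(6*t) - t^3)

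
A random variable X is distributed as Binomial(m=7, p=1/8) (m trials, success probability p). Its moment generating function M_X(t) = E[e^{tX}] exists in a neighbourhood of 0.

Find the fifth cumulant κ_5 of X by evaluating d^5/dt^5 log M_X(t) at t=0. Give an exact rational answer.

κ_5 = d^5K/dt^5 |_{t=0} = -735/4096

M_X(t) = (e^(t)/8 + 7/8)^7
K_X(t) = log M_X(t) = 7*log(e^(t)/8 + 7/8)
dK/dt = 7*e^(t)/(e^(t) + 7)
d^2K/dt^2 = 49*e^(t)/(e^(2*t) + 14*e^(t) + 49)
d^3K/dt^3 = (-49*e^(2*t) + 343*e^(t))/(e^(3*t) + 21*e^(2*t) + 147*e^(t) + 343)
d^4K/dt^4 = (49*e^(3*t) - 1372*e^(2*t) + 2401*e^(t))/(e^(4*t) + 28*e^(3*t) + 294*e^(2*t) + 1372*e^(t) + 2401)
d^5K/dt^5 = (-49*e^(4*t) + 3773*e^(3*t) - 26411*e^(2*t) + 16807*e^(t))/(e^(5*t) + 35*e^(4*t) + 490*e^(3*t) + 3430*e^(2*t) + 12005*e^(t) + 16807)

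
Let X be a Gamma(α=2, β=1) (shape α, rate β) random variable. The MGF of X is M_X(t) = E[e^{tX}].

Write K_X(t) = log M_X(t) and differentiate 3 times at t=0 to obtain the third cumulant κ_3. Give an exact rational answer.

M_X(t) = (1 - t)^(-2)
K_X(t) = log M_X(t) = -2*log(1 - t)
D^3[K](t) = -4/(t^3 - 3*t^2 + 3*t - 1)

κ_3 = D^3[K](0) = 4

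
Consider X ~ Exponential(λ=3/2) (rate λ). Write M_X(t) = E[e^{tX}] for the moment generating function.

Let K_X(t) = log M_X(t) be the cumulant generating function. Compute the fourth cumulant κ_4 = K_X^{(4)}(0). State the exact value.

κ_4 = D^4[K](0) = 32/27

M_X(t) = 3/(2*(3/2 - t))
K_X(t) = log M_X(t) = -log(3/2 - t) - log(2) + log(3)
D^4[K](t) = 96/(16*t^4 - 96*t^3 + 216*t^2 - 216*t + 81)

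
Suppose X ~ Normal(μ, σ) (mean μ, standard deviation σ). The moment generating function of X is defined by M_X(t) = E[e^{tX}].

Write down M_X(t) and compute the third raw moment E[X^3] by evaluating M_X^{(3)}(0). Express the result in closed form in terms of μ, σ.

M_X(t) = e^(μ*t + σ^2*t^2/2)

E[X^3] = D^3[M](0) = μ*(μ^2 + 3*σ^2)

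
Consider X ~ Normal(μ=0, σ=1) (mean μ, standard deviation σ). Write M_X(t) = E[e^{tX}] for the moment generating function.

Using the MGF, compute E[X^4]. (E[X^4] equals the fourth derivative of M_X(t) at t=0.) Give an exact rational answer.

M_X(t) = e^(t^2/2)
D^4[M](t) = t^4*e^(t^2/2) + 6*t^2*e^(t^2/2) + 3*e^(t^2/2)

E[X^4] = D^4[M](0) = 3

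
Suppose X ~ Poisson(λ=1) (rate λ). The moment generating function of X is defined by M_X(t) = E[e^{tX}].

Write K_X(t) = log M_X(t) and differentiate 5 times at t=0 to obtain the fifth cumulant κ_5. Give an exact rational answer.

κ_5 = d^5K/dt^5 |_{t=0} = 1

M_X(t) = e^(e^(t) - 1)
K_X(t) = log M_X(t) = e^(t) - 1
dK/dt = e^(t)
d^2K/dt^2 = e^(t)
d^3K/dt^3 = e^(t)
d^4K/dt^4 = e^(t)
d^5K/dt^5 = e^(t)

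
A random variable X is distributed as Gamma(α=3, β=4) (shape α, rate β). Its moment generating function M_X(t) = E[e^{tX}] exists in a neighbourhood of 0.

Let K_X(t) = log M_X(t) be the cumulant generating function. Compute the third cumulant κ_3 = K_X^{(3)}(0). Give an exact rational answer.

κ_3 = K′′′(0) = 3/32

M_X(t) = 64/(4 - t)^3
K_X(t) = log M_X(t) = -3*log(4 - t) + 6*log(2)
K′(t) = -3/(t - 4)
K′′(t) = 3/(t^2 - 8*t + 16)
K′′′(t) = -6/(t^3 - 12*t^2 + 48*t - 64)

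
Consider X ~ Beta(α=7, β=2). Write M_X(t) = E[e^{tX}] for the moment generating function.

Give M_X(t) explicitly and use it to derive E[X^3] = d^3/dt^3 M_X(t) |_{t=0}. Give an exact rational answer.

E[X^3] = D^3[M](0) = 28/55

M_X(t) = ₁F₁(7; 9; t)
D^3[M](t) = 28*₁F₁(10; 12; t)/55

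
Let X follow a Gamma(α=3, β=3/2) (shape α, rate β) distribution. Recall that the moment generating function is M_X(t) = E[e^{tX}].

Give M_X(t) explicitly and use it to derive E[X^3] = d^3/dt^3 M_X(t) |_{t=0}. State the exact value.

E[X^3] = d^3M/dt^3 |_{t=0} = 160/9

M_X(t) = 27/(8*(3/2 - t)^3)
dM/dt = 162/(16*t^4 - 96*t^3 + 216*t^2 - 216*t + 81)
d^2M/dt^2 = -1296/(32*t^5 - 240*t^4 + 720*t^3 - 1080*t^2 + 810*t - 243)
d^3M/dt^3 = 12960/(64*t^6 - 576*t^5 + 2160*t^4 - 4320*t^3 + 4860*t^2 - 2916*t + 729)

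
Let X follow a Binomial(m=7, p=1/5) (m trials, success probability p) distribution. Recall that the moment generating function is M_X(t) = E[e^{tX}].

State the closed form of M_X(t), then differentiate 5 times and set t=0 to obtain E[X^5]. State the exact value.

E[X^5] = M′′′′′(0) = 51779/625

M_X(t) = (e^(t)/5 + 4/5)^7
M′(t) = 7*e^(7*t)/78125 + 168*e^(6*t)/78125 + 336*e^(5*t)/15625 + 1792*e^(4*t)/15625 + 5376*e^(3*t)/15625 + 43008*e^(2*t)/78125 + 28672*e^(t)/78125
M′′(t) = 49*e^(7*t)/78125 + 1008*e^(6*t)/78125 + 336*e^(5*t)/3125 + 7168*e^(4*t)/15625 + 16128*e^(3*t)/15625 + 86016*e^(2*t)/78125 + 28672*e^(t)/78125
M′′′(t) = 343*e^(7*t)/78125 + 6048*e^(6*t)/78125 + 336*e^(5*t)/625 + 28672*e^(4*t)/15625 + 48384*e^(3*t)/15625 + 172032*e^(2*t)/78125 + 28672*e^(t)/78125
M′′′′(t) = 2401*e^(7*t)/78125 + 36288*e^(6*t)/78125 + 336*e^(5*t)/125 + 114688*e^(4*t)/15625 + 145152*e^(3*t)/15625 + 344064*e^(2*t)/78125 + 28672*e^(t)/78125
M′′′′′(t) = 16807*e^(7*t)/78125 + 217728*e^(6*t)/78125 + 336*e^(5*t)/25 + 458752*e^(4*t)/15625 + 435456*e^(3*t)/15625 + 688128*e^(2*t)/78125 + 28672*e^(t)/78125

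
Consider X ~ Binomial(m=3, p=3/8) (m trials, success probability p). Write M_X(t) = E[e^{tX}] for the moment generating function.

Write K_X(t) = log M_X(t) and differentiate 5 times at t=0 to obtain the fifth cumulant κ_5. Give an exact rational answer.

κ_5 = K^(5)(0) = -1305/4096

M_X(t) = (3*e^(t)/8 + 5/8)^3
K_X(t) = log M_X(t) = 3*log(3*e^(t)/8 + 5/8)
K^(5)(t) = (-1215*e^(4*t) + 22275*e^(3*t) - 37125*e^(2*t) + 5625*e^(t))/(243*e^(5*t) + 2025*e^(4*t) + 6750*e^(3*t) + 11250*e^(2*t) + 9375*e^(t) + 3125)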